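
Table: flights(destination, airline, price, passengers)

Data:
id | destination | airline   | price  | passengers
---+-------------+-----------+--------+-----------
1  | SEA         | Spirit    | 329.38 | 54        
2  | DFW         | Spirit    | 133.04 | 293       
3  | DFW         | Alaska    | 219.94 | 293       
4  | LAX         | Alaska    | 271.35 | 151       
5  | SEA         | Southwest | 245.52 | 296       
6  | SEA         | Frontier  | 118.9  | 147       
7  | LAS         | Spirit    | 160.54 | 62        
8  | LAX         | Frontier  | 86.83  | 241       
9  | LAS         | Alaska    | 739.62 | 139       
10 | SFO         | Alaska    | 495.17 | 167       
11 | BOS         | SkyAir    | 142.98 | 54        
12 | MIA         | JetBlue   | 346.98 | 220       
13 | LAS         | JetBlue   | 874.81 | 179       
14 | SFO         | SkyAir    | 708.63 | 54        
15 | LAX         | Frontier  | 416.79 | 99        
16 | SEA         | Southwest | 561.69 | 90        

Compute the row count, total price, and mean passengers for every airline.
SELECT airline,
       COUNT(*) as cnt,
       SUM(price) as total_price,
       AVG(passengers) as avg_passengers
FROM flights
GROUP BY airline

Result:
  Alaska: 4 records, 1726.08 total price, 187.50 avg passengers
  Frontier: 3 records, 622.52 total price, 162.33 avg passengers
  JetBlue: 2 records, 1221.79 total price, 199.50 avg passengers
  SkyAir: 2 records, 851.61 total price, 54.00 avg passengers
  Southwest: 2 records, 807.21 total price, 193.00 avg passengers
  Spirit: 3 records, 622.96 total price, 136.33 avg passengers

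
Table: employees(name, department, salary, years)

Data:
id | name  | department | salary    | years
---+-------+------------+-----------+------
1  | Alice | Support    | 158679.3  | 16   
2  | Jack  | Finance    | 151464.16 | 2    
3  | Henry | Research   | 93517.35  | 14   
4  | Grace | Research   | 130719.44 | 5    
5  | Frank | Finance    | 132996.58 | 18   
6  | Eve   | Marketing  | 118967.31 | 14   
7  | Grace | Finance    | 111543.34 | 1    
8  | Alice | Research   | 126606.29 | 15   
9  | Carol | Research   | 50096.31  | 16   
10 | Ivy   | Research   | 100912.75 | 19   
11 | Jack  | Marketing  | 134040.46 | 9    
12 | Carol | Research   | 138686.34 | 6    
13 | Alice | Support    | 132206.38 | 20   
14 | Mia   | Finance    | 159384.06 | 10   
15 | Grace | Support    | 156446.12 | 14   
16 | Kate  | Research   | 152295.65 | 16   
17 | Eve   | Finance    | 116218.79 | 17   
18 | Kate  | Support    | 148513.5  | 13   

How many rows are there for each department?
SELECT department, COUNT(*) as count
FROM employees
GROUP BY department

Result:
  Finance: 5
  Marketing: 2
  Research: 7
  Support: 4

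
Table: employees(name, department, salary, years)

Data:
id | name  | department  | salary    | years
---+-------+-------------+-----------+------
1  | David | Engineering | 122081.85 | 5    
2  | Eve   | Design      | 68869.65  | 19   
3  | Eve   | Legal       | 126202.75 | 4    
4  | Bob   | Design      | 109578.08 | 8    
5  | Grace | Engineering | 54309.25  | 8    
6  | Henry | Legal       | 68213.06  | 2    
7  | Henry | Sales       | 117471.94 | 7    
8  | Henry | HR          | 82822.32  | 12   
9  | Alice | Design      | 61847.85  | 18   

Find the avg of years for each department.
SELECT department, AVG(years) as result
FROM employees
GROUP BY department

Result:
  Design: 15.00
  Engineering: 6.50
  HR: 12.00
  Legal: 3.00
  Sales: 7.00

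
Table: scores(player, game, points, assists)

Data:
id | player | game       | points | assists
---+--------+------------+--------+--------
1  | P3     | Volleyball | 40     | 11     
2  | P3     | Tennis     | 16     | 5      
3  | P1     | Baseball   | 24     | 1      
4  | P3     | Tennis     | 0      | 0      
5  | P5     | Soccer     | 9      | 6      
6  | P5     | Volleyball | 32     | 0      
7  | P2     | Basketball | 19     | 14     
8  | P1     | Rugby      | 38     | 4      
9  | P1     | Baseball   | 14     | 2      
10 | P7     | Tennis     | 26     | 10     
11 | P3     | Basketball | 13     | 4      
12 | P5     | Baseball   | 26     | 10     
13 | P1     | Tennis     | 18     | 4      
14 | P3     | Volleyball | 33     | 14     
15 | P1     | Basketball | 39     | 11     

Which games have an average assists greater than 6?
SELECT game, AVG(assists)
FROM scores
GROUP BY game
HAVING AVG(assists) > 6

Result:
  Basketball: avg=9.67
  Volleyball: avg=8.33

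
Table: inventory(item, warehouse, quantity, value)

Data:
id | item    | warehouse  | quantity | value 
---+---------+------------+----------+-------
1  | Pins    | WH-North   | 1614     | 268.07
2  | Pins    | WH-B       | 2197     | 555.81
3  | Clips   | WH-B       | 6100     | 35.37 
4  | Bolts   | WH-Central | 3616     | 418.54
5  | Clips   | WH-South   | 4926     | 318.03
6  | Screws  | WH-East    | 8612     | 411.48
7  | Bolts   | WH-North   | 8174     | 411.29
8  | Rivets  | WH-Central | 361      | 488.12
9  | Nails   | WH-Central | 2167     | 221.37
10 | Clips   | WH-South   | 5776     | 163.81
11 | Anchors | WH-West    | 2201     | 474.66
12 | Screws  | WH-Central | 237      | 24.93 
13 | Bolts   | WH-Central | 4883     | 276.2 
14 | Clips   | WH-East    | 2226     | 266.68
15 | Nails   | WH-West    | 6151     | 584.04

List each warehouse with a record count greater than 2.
SELECT warehouse, COUNT(*) as cnt
FROM inventory
GROUP BY warehouse
HAVING COUNT(*) > 2

Result:
  WH-Central: 5

Note: HAVING filters groups after aggregation, WHERE filters rows before.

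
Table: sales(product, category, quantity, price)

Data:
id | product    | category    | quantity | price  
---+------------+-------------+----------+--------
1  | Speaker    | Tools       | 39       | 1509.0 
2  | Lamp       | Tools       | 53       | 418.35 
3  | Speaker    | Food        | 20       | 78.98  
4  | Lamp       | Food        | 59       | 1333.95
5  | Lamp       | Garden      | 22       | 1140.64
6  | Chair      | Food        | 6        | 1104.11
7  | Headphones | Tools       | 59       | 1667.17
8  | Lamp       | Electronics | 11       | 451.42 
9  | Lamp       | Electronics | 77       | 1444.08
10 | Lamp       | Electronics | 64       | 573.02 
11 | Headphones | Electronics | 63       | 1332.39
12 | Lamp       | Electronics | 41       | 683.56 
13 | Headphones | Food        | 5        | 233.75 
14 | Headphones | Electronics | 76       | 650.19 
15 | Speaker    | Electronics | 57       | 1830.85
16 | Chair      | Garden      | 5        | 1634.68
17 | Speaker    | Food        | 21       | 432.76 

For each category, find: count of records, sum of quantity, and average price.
SELECT category,
       COUNT(*) as cnt,
       SUM(quantity) as total_quantity,
       AVG(price) as avg_price
FROM sales
GROUP BY category

Result:
  Electronics: 7 records, 389 total quantity, 995.07 avg price
  Food: 5 records, 111 total quantity, 636.71 avg price
  Garden: 2 records, 27 total quantity, 1387.66 avg price
  Tools: 3 records, 151 total quantity, 1198.17 avg price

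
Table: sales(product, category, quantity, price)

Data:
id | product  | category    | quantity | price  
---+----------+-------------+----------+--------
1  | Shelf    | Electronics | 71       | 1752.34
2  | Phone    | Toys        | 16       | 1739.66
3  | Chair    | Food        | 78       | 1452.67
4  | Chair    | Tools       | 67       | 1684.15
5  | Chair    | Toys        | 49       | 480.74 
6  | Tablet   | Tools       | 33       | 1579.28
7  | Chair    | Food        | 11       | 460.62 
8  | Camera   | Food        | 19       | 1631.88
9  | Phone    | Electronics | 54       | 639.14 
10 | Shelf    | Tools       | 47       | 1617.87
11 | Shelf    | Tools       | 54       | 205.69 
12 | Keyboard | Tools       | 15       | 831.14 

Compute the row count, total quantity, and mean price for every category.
SELECT category,
       COUNT(*) as cnt,
       SUM(quantity) as total_quantity,
       AVG(price) as avg_price
FROM sales
GROUP BY category

Result:
  Electronics: 2 records, 125 total quantity, 1195.74 avg price
  Food: 3 records, 108 total quantity, 1181.72 avg price
  Tools: 5 records, 216 total quantity, 1183.63 avg price
  Toys: 2 records, 65 total quantity, 1110.20 avg price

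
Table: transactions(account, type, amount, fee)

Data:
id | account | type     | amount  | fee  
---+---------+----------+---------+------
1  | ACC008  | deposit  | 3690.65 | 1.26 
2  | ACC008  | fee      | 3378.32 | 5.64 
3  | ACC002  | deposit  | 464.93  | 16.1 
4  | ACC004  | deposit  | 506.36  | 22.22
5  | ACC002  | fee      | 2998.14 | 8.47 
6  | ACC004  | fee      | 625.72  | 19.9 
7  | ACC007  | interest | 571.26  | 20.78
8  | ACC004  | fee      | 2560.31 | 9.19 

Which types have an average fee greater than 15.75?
SELECT type, AVG(fee)
FROM transactions
GROUP BY type
HAVING AVG(fee) > 15.75

Result:
  interest: avg=20.78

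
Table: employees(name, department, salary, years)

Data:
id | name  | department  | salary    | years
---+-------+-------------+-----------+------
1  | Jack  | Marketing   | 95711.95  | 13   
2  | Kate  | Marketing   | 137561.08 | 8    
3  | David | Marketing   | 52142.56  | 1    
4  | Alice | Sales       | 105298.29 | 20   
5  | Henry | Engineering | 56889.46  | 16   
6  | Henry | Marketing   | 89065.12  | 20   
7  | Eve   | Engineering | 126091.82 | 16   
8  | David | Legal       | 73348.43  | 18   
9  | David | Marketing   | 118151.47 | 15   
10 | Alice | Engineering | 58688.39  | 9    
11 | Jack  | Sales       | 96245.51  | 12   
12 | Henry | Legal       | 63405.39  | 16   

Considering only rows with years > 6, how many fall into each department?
SELECT department, COUNT(*)
FROM employees
WHERE years > 6
GROUP BY department

Note: WHERE filters rows before grouping.

Result:
  Engineering: 3
  Legal: 2
  Marketing: 4
  Sales: 2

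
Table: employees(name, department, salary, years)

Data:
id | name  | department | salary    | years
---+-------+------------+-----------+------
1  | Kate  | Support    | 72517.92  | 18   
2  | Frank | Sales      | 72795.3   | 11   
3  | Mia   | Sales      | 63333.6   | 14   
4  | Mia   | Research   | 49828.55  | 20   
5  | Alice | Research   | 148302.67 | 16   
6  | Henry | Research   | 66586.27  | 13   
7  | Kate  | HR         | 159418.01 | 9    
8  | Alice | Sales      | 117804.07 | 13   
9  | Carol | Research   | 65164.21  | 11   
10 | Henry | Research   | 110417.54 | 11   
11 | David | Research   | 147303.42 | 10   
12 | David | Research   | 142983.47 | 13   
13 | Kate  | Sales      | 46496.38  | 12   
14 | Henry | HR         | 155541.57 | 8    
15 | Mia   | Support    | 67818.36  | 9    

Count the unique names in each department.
SELECT department, COUNT(DISTINCT name)
FROM employees
GROUP BY department

Result:
  HR: 2 distinct
  Research: 5 distinct
  Sales: 4 distinct
  Support: 2 distinct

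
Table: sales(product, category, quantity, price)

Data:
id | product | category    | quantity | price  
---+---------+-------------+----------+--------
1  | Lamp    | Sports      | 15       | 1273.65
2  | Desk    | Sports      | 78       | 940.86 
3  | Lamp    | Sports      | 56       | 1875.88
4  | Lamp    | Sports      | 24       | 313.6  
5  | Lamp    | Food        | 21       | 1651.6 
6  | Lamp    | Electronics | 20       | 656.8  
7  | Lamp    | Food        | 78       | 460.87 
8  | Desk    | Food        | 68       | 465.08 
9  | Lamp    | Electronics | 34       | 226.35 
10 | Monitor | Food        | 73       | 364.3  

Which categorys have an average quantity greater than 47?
SELECT category, AVG(quantity)
FROM sales
GROUP BY category
HAVING AVG(quantity) > 47

Result:
  Food: avg=60.00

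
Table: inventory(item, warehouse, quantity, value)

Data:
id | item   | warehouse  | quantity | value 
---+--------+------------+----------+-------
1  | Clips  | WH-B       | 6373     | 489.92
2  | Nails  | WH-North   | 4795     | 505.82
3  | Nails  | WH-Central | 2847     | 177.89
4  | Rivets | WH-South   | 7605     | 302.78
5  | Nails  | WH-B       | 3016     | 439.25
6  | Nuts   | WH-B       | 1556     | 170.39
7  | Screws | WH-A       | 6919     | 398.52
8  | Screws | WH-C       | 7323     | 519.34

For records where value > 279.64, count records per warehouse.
SELECT warehouse, COUNT(*)
FROM inventory
WHERE value > 279.64
GROUP BY warehouse

Note: WHERE filters rows before grouping.

Result:
  WH-A: 1
  WH-B: 2
  WH-C: 1
  WH-North: 1
  WH-South: 1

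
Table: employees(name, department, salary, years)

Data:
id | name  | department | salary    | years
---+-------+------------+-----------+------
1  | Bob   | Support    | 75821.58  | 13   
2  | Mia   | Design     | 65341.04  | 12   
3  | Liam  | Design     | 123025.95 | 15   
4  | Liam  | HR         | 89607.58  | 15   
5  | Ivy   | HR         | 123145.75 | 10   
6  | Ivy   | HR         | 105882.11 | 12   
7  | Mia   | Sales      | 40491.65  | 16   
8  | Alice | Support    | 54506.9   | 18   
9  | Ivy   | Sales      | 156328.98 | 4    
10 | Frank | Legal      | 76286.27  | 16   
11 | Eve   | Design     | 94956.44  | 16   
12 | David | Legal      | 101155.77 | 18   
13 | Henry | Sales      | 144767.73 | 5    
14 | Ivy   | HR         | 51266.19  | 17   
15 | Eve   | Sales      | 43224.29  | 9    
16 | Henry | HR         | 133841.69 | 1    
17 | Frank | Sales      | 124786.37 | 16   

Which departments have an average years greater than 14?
SELECT department, AVG(years)
FROM employees
GROUP BY department
HAVING AVG(years) > 14

Result:
  Design: avg=14.33
  Legal: avg=17.00
  Support: avg=15.50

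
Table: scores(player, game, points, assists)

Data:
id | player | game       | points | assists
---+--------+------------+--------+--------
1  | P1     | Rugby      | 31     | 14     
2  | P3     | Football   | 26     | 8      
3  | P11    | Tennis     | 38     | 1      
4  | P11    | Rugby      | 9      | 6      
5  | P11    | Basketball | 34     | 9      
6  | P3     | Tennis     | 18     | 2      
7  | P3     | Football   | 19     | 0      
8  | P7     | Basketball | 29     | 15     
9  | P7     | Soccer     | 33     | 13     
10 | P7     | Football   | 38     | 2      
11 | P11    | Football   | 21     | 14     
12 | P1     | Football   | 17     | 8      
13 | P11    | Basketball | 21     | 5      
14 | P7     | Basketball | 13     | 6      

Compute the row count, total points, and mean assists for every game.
SELECT game,
       COUNT(*) as cnt,
       SUM(points) as total_points,
       AVG(assists) as avg_assists
FROM scores
GROUP BY game

Result:
  Basketball: 4 records, 97 total points, 8.75 avg assists
  Football: 5 records, 121 total points, 6.40 avg assists
  Rugby: 2 records, 40 total points, 10.00 avg assists
  Soccer: 1 records, 33 total points, 13.00 avg assists
  Tennis: 2 records, 56 total points, 1.50 avg assists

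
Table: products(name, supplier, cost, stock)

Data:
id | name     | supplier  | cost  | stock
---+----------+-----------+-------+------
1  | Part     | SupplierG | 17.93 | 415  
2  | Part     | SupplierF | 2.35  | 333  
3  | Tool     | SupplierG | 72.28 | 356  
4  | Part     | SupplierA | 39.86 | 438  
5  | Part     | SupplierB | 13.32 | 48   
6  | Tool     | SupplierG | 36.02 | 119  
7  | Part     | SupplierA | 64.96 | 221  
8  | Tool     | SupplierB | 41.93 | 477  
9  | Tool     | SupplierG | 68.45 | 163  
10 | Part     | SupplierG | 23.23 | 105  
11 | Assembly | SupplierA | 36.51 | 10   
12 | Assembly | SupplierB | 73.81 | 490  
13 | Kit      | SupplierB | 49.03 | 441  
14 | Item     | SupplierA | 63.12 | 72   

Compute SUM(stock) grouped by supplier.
SELECT supplier, SUM(stock) as result
FROM products
GROUP BY supplier

Result:
  SupplierA: 741
  SupplierB: 1456
  SupplierF: 333
  SupplierG: 1158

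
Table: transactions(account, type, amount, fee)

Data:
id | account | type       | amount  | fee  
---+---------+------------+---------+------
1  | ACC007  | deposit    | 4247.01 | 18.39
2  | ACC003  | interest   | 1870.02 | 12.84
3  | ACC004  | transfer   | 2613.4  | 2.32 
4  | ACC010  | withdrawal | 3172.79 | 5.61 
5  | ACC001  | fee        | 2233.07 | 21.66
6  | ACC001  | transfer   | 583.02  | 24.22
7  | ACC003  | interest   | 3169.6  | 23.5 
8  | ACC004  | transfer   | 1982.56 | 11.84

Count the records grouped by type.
SELECT type, COUNT(*) as count
FROM transactions
GROUP BY type

Result:
  deposit: 1
  fee: 1
  interest: 2
  transfer: 3
  withdrawal: 1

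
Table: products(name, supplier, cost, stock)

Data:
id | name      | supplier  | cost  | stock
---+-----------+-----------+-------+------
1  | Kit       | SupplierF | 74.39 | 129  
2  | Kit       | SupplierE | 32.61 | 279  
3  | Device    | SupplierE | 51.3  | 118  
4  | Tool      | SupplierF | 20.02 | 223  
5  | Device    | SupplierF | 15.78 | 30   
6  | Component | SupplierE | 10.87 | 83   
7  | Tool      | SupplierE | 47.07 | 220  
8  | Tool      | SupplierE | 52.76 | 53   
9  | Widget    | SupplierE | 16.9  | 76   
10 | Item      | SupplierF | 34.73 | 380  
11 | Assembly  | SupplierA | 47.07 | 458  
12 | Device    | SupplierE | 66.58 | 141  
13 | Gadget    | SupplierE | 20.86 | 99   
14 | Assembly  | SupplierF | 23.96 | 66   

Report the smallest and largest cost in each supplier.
SELECT supplier, MIN(cost), MAX(cost)
FROM products
GROUP BY supplier

Result:
  SupplierA: min=47.07, max=47.07
  SupplierE: min=10.87, max=66.58
  SupplierF: min=15.78, max=74.39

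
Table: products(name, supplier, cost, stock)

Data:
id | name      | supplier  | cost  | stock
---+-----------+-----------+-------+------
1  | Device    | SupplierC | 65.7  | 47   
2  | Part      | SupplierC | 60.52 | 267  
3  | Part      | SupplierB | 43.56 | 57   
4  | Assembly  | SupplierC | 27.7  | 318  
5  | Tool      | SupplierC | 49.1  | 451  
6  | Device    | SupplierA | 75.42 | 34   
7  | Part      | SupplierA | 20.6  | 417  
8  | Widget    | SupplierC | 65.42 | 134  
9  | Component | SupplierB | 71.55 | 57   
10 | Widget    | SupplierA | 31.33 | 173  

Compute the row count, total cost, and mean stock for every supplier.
SELECT supplier,
       COUNT(*) as cnt,
       SUM(cost) as total_cost,
       AVG(stock) as avg_stock
FROM products
GROUP BY supplier

Result:
  SupplierA: 3 records, 127.35 total cost, 208.00 avg stock
  SupplierB: 2 records, 115.11 total cost, 57.00 avg stock
  SupplierC: 5 records, 268.44 total cost, 243.40 avg stock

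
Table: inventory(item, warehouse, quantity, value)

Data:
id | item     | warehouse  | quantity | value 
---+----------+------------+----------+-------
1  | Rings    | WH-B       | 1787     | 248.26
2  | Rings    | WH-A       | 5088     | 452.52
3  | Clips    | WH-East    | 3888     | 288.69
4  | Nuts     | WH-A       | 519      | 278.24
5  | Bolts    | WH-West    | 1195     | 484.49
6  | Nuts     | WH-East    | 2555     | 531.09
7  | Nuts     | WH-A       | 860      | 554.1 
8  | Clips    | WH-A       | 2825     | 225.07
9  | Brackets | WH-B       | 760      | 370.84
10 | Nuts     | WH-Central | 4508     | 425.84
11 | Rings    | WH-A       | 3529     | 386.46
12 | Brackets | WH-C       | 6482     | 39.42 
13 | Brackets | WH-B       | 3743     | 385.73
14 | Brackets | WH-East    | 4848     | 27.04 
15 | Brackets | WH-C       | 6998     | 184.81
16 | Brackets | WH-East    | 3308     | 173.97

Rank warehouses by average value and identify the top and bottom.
SELECT warehouse, AVG(value)
FROM inventory
GROUP BY warehouse
ORDER BY AVG(value)

All groups:
  WH-C: 112.12
  WH-East: 255.20
  WH-B: 334.94
  WH-A: 379.28
  WH-Central: 425.84
  WH-West: 484.49

Highest: WH-West (484.49)
Lowest: WH-C (112.12)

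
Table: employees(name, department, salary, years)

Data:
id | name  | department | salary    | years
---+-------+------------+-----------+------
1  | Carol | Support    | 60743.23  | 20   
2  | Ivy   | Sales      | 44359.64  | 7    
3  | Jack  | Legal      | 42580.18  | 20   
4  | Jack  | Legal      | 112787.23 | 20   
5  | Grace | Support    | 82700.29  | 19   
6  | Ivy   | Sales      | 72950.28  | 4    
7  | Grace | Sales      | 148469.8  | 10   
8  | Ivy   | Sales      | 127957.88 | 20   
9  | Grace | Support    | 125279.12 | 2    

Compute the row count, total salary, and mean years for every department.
SELECT department,
       COUNT(*) as cnt,
       SUM(salary) as total_salary,
       AVG(years) as avg_years
FROM employees
GROUP BY department

Result:
  Legal: 2 records, 155367.41 total salary, 20.00 avg years
  Sales: 4 records, 393737.60 total salary, 10.25 avg years
  Support: 3 records, 268722.64 total salary, 13.67 avg years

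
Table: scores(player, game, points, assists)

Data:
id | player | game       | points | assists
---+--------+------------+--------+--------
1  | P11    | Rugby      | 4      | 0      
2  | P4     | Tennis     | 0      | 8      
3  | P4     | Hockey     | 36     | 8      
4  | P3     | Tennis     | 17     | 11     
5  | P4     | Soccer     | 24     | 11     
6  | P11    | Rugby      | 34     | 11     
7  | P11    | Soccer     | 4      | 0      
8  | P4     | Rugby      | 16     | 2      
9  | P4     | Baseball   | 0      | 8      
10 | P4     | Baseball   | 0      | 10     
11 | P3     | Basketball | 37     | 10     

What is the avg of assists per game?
SELECT game, AVG(assists) as result
FROM scores
GROUP BY game

Result:
  Baseball: 9.00
  Basketball: 10.00
  Hockey: 8.00
  Rugby: 4.33
  Soccer: 5.50
  Tennis: 9.50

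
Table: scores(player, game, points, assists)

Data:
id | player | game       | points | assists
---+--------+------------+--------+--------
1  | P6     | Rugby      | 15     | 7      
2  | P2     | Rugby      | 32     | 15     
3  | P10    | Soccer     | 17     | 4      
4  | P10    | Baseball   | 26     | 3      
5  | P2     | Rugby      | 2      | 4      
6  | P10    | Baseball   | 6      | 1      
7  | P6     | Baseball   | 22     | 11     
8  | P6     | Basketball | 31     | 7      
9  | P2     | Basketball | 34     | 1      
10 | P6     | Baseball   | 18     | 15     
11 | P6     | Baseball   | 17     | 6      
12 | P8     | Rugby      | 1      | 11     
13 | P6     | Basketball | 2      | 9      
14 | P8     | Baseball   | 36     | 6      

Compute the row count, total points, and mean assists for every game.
SELECT game,
       COUNT(*) as cnt,
       SUM(points) as total_points,
       AVG(assists) as avg_assists
FROM scores
GROUP BY game

Result:
  Baseball: 6 records, 125 total points, 7.00 avg assists
  Basketball: 3 records, 67 total points, 5.67 avg assists
  Rugby: 4 records, 50 total points, 9.25 avg assists
  Soccer: 1 records, 17 total points, 4.00 avg assists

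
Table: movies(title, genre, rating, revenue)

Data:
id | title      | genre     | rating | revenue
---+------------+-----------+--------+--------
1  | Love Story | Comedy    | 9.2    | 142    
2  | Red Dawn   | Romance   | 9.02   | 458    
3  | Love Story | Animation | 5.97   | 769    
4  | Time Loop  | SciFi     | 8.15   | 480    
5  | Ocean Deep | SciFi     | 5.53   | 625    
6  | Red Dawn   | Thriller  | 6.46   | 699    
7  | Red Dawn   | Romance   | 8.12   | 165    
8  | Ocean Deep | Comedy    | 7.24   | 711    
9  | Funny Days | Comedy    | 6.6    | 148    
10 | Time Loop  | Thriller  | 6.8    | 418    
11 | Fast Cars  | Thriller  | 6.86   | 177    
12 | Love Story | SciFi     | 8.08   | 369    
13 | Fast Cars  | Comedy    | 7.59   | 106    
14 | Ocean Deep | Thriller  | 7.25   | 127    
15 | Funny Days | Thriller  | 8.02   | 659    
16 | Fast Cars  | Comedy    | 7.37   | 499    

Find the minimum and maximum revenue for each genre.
SELECT genre, MIN(revenue), MAX(revenue)
FROM movies
GROUP BY genre

Result:
  Animation: min=769, max=769
  Comedy: min=106, max=711
  Romance: min=165, max=458
  SciFi: min=369, max=625
  Thriller: min=127, max=699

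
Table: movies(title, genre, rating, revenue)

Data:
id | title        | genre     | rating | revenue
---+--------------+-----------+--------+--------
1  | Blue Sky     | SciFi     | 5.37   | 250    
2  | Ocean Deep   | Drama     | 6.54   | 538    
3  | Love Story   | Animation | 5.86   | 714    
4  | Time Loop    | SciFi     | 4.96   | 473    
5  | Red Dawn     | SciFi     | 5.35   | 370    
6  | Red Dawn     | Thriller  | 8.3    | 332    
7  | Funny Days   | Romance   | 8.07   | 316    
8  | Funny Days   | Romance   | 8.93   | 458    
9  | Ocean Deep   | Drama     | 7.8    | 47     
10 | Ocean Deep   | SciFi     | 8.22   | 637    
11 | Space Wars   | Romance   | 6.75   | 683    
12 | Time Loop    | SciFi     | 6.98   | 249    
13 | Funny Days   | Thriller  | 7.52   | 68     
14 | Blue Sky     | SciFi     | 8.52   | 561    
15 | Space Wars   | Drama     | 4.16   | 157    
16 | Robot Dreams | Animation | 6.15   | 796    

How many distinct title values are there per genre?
SELECT genre, COUNT(DISTINCT title)
FROM movies
GROUP BY genre

Result:
  Animation: 2 distinct
  Drama: 2 distinct
  Romance: 2 distinct
  SciFi: 4 distinct
  Thriller: 2 distinct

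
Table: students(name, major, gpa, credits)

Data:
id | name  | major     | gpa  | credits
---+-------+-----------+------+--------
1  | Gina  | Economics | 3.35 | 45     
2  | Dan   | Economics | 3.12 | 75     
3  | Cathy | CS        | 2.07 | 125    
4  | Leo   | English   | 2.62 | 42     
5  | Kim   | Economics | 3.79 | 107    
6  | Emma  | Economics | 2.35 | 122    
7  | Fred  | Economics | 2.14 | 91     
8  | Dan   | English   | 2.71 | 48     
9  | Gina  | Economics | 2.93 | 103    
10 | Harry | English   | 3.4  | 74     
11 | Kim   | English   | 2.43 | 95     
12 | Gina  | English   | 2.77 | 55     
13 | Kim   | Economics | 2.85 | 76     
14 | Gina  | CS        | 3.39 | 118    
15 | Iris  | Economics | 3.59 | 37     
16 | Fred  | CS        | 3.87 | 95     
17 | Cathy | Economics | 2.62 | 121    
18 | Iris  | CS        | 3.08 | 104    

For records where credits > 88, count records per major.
SELECT major, COUNT(*)
FROM students
WHERE credits > 88
GROUP BY major

Note: WHERE filters rows before grouping.

Result:
  CS: 4
  Economics: 5
  English: 1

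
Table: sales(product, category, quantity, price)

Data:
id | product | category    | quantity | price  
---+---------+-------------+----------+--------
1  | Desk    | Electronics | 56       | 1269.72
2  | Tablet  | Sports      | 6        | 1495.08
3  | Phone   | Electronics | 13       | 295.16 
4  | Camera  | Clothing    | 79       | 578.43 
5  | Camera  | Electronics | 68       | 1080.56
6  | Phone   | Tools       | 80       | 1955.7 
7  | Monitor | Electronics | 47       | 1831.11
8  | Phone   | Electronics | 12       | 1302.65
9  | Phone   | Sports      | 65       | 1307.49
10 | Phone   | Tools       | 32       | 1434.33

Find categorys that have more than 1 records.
SELECT category, COUNT(*) as cnt
FROM sales
GROUP BY category
HAVING COUNT(*) > 1

Result:
  Electronics: 5
  Sports: 2
  Tools: 2

Note: HAVING filters groups after aggregation, WHERE filters rows before.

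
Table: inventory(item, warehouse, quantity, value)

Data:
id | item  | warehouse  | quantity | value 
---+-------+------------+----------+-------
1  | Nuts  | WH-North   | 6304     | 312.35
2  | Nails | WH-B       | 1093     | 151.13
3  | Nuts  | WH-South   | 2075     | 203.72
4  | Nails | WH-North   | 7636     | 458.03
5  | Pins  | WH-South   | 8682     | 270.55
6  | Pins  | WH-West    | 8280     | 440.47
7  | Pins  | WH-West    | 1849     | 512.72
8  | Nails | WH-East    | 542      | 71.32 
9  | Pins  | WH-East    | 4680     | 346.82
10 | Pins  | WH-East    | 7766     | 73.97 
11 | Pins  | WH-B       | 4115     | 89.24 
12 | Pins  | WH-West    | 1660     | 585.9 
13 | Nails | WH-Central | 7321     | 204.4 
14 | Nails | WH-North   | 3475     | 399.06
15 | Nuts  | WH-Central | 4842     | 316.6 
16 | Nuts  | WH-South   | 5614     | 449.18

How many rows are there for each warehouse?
SELECT warehouse, COUNT(*) as count
FROM inventory
GROUP BY warehouse

Result:
  WH-B: 2
  WH-Central: 2
  WH-East: 3
  WH-North: 3
  WH-South: 3
  WH-West: 3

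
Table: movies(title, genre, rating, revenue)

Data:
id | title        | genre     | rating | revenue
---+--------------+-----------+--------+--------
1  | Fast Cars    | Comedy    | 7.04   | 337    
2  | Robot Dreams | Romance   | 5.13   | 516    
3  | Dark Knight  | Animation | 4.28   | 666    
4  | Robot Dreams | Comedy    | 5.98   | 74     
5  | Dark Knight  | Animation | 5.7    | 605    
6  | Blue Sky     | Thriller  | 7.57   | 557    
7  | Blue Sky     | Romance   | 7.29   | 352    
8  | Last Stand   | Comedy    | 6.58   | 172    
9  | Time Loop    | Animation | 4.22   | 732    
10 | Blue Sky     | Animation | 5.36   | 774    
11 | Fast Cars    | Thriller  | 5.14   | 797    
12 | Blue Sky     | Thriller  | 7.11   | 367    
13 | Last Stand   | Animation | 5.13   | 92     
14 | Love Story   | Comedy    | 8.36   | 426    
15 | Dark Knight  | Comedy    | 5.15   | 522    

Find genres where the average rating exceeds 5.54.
SELECT genre, AVG(rating)
FROM movies
GROUP BY genre
HAVING AVG(rating) > 5.54

Result:
  Comedy: avg=6.62
  Romance: avg=6.21
  Thriller: avg=6.61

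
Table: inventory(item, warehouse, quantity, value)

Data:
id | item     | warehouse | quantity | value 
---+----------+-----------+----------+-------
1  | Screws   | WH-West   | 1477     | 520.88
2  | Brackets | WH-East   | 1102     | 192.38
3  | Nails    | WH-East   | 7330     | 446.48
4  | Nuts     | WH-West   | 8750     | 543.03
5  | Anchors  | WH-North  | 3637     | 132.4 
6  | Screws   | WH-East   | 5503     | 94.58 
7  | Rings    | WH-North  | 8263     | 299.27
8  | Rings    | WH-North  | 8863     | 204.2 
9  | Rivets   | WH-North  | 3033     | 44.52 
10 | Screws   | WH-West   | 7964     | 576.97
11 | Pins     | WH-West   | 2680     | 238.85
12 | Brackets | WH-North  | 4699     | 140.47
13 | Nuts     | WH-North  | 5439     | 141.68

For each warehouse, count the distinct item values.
SELECT warehouse, COUNT(DISTINCT item)
FROM inventory
GROUP BY warehouse

Result:
  WH-East: 3 distinct
  WH-North: 5 distinct
  WH-West: 3 distinct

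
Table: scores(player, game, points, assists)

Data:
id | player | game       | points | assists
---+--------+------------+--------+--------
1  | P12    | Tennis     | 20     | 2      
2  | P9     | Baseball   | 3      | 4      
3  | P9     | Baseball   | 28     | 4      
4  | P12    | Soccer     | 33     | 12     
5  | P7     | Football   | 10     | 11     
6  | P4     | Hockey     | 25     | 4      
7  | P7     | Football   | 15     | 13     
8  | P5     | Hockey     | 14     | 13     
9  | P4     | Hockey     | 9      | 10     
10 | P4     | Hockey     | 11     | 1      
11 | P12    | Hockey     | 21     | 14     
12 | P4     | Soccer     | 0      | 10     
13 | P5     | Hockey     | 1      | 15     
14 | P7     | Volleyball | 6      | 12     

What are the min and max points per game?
SELECT game, MIN(points), MAX(points)
FROM scores
GROUP BY game

Result:
  Baseball: min=3, max=28
  Football: min=10, max=15
  Hockey: min=1, max=25
  Soccer: min=0, max=33
  Tennis: min=20, max=20
  Volleyball: min=6, max=6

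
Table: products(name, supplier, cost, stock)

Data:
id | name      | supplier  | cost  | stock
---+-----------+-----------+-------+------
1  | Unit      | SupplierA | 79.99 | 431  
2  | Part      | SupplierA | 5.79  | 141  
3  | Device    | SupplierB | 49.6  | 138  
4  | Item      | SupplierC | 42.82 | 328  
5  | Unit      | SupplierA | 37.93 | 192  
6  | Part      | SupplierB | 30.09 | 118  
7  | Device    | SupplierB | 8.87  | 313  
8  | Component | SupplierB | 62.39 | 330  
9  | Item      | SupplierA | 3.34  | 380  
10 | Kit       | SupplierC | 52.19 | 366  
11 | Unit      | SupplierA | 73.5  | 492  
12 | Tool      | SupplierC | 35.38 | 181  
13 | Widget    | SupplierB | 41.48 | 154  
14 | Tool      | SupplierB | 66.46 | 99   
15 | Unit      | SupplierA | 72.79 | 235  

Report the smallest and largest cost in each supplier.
SELECT supplier, MIN(cost), MAX(cost)
FROM products
GROUP BY supplier

Result:
  SupplierA: min=3.34, max=79.99
  SupplierB: min=8.87, max=66.46
  SupplierC: min=35.38, max=52.19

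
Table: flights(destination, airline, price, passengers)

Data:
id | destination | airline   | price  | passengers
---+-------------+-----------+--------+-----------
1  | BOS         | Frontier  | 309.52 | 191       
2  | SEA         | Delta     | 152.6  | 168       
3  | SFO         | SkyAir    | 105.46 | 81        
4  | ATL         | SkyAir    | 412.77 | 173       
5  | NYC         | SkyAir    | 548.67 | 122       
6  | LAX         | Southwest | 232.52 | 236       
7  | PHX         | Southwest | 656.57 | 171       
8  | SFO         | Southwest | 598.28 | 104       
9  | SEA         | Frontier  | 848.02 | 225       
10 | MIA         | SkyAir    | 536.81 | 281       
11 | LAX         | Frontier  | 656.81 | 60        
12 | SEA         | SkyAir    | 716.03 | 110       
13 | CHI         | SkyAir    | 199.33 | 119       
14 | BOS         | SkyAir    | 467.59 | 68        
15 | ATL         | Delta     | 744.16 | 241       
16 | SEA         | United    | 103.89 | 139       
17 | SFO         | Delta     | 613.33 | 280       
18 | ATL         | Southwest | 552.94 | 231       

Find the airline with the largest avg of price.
SELECT airline, AVG(price) as val
FROM flights
GROUP BY airline
ORDER BY val DESC
LIMIT 1

Result: Frontier with avg(price) = 604.78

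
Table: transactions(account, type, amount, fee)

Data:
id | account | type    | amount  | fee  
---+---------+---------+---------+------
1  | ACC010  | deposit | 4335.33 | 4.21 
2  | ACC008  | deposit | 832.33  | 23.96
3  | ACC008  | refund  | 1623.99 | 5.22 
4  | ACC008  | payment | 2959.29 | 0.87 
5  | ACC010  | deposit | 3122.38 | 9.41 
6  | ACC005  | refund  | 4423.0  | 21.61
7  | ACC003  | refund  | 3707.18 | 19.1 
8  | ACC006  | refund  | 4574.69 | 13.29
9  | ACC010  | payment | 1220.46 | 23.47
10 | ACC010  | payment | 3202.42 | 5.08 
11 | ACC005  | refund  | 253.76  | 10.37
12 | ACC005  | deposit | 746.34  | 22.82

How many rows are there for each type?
SELECT type, COUNT(*) as count
FROM transactions
GROUP BY type

Result:
  deposit: 4
  payment: 3
  refund: 5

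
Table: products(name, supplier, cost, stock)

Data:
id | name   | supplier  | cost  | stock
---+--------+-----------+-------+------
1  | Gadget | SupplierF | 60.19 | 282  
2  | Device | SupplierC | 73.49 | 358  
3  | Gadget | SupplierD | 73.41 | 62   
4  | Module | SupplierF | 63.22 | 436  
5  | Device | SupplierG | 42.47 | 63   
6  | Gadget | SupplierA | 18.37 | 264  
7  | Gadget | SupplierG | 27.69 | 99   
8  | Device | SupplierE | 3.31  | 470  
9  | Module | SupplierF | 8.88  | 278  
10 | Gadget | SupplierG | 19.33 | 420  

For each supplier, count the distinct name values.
SELECT supplier, COUNT(DISTINCT name)
FROM products
GROUP BY supplier

Result:
  SupplierA: 1 distinct
  SupplierC: 1 distinct
  SupplierD: 1 distinct
  SupplierE: 1 distinct
  SupplierF: 2 distinct
  SupplierG: 2 distinct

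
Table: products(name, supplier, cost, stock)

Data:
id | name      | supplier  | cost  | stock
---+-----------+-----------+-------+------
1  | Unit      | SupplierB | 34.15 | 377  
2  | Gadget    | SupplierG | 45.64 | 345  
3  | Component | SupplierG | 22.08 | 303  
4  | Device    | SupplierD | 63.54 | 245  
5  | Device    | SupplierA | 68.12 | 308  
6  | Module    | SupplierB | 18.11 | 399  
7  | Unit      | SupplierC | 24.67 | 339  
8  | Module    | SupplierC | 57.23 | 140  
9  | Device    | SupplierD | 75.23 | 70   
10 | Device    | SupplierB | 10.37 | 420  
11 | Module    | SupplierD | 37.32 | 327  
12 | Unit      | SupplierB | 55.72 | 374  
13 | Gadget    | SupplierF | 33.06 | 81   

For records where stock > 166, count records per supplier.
SELECT supplier, COUNT(*)
FROM products
WHERE stock > 166
GROUP BY supplier

Note: WHERE filters rows before grouping.

Result:
  SupplierA: 1
  SupplierB: 4
  SupplierC: 1
  SupplierD: 2
  SupplierG: 2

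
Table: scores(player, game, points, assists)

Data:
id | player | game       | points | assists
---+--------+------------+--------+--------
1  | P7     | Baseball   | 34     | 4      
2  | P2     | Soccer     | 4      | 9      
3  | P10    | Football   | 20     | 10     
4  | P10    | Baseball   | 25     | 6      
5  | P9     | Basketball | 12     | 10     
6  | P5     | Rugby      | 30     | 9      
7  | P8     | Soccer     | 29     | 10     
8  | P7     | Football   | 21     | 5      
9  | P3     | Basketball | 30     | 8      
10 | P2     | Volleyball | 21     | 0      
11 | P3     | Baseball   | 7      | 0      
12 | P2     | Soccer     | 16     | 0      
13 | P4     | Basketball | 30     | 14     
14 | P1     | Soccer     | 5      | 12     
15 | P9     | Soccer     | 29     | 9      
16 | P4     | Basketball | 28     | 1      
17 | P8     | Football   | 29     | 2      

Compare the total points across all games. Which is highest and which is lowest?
SELECT game, SUM(points)
FROM scores
GROUP BY game
ORDER BY SUM(points)

All groups:
  Volleyball: 21
  Rugby: 30
  Baseball: 66
  Football: 70
  Soccer: 83
  Basketball: 100

Highest: Basketball (100)
Lowest: Volleyball (21)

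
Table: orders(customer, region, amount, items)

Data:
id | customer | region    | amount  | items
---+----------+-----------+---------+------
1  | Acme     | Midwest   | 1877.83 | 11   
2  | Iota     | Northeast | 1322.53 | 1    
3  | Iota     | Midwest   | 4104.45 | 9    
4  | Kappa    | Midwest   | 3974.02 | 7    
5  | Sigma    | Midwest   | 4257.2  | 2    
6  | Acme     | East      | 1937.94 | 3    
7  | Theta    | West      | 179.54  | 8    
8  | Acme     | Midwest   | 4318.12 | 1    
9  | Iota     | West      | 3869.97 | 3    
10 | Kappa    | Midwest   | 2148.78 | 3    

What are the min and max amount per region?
SELECT region, MIN(amount), MAX(amount)
FROM orders
GROUP BY region

Result:
  East: min=1937.94, max=1937.94
  Midwest: min=1877.83, max=4318.12
  Northeast: min=1322.53, max=1322.53
  West: min=179.54, max=3869.97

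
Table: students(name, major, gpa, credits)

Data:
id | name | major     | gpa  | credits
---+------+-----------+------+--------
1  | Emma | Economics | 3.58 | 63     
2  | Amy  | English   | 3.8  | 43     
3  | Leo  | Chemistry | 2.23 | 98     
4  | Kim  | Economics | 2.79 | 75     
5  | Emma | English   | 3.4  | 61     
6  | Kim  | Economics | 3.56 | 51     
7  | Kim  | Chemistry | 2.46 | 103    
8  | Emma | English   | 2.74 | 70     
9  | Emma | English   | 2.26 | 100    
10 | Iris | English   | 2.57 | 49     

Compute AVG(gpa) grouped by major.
SELECT major, AVG(gpa) as result
FROM students
GROUP BY major

Result:
  Chemistry: 2.35
  Economics: 3.31
  English: 2.95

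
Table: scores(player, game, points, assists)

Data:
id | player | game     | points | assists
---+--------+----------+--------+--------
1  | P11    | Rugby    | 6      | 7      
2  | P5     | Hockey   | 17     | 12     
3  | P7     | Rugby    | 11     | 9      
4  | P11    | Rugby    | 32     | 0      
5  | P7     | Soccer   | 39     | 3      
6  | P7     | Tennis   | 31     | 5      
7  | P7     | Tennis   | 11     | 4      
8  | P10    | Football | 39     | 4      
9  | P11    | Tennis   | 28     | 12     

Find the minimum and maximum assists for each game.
SELECT game, MIN(assists), MAX(assists)
FROM scores
GROUP BY game

Result:
  Football: min=4, max=4
  Hockey: min=12, max=12
  Rugby: min=0, max=9
  Soccer: min=3, max=3
  Tennis: min=4, max=12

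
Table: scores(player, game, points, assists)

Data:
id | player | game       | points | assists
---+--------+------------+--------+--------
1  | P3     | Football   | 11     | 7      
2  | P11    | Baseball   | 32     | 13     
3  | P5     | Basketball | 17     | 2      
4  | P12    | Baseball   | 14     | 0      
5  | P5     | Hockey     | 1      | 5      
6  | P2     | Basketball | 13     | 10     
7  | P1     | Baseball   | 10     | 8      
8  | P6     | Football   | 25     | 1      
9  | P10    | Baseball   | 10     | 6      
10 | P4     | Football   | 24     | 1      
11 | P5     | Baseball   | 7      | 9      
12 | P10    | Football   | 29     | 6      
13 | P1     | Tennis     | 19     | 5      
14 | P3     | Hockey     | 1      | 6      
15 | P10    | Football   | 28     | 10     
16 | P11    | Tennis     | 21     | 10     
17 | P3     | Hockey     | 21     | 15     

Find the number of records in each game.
SELECT game, COUNT(*) as count
FROM scores
GROUP BY game

Result:
  Baseball: 5
  Basketball: 2
  Football: 5
  Hockey: 3
  Tennis: 2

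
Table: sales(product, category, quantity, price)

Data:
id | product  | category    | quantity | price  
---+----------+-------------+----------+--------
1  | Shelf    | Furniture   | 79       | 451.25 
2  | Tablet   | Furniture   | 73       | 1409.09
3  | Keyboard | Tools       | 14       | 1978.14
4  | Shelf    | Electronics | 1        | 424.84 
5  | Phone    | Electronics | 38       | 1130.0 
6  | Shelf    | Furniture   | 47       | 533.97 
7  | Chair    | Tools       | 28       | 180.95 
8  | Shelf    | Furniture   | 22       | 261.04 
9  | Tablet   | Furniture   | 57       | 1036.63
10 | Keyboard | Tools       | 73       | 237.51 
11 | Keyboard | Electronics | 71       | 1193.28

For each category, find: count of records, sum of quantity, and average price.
SELECT category,
       COUNT(*) as cnt,
       SUM(quantity) as total_quantity,
       AVG(price) as avg_price
FROM sales
GROUP BY category

Result:
  Electronics: 3 records, 110 total quantity, 916.04 avg price
  Furniture: 5 records, 278 total quantity, 738.40 avg price
  Tools: 3 records, 115 total quantity, 798.87 avg price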